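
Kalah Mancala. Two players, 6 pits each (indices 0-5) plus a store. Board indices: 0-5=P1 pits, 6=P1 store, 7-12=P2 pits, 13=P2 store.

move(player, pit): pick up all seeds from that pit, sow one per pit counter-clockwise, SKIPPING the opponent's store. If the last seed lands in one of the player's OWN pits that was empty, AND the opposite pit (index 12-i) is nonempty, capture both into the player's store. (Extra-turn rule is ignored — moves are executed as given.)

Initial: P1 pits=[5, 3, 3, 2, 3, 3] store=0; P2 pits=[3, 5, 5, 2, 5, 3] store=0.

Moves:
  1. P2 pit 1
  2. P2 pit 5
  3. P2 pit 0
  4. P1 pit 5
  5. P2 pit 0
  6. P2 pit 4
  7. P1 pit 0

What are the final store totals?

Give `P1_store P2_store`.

Answer: 2 3

Derivation:
Move 1: P2 pit1 -> P1=[5,3,3,2,3,3](0) P2=[3,0,6,3,6,4](1)
Move 2: P2 pit5 -> P1=[6,4,4,2,3,3](0) P2=[3,0,6,3,6,0](2)
Move 3: P2 pit0 -> P1=[6,4,4,2,3,3](0) P2=[0,1,7,4,6,0](2)
Move 4: P1 pit5 -> P1=[6,4,4,2,3,0](1) P2=[1,2,7,4,6,0](2)
Move 5: P2 pit0 -> P1=[6,4,4,2,3,0](1) P2=[0,3,7,4,6,0](2)
Move 6: P2 pit4 -> P1=[7,5,5,3,3,0](1) P2=[0,3,7,4,0,1](3)
Move 7: P1 pit0 -> P1=[0,6,6,4,4,1](2) P2=[1,3,7,4,0,1](3)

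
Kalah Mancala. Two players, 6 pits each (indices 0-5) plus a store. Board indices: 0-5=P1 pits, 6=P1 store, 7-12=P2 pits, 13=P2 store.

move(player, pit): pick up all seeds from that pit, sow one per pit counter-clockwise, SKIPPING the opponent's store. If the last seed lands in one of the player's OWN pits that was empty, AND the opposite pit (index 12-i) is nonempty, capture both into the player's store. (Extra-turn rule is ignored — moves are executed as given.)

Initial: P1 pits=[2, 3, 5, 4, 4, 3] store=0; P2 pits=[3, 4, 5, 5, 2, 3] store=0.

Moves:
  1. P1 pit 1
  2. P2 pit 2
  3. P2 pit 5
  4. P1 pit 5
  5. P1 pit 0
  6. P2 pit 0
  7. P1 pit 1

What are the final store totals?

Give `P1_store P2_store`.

Answer: 1 2

Derivation:
Move 1: P1 pit1 -> P1=[2,0,6,5,5,3](0) P2=[3,4,5,5,2,3](0)
Move 2: P2 pit2 -> P1=[3,0,6,5,5,3](0) P2=[3,4,0,6,3,4](1)
Move 3: P2 pit5 -> P1=[4,1,7,5,5,3](0) P2=[3,4,0,6,3,0](2)
Move 4: P1 pit5 -> P1=[4,1,7,5,5,0](1) P2=[4,5,0,6,3,0](2)
Move 5: P1 pit0 -> P1=[0,2,8,6,6,0](1) P2=[4,5,0,6,3,0](2)
Move 6: P2 pit0 -> P1=[0,2,8,6,6,0](1) P2=[0,6,1,7,4,0](2)
Move 7: P1 pit1 -> P1=[0,0,9,7,6,0](1) P2=[0,6,1,7,4,0](2)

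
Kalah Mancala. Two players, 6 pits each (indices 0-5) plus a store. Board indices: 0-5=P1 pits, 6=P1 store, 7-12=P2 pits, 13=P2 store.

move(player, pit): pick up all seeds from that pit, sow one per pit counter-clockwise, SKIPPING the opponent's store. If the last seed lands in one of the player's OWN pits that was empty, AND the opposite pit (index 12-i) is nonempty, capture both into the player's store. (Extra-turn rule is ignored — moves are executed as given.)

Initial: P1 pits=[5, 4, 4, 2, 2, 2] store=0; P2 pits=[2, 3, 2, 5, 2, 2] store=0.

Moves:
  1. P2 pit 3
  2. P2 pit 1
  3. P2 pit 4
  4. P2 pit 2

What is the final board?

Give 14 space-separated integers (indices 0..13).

Answer: 7 6 4 2 2 2 0 2 0 0 2 1 5 2

Derivation:
Move 1: P2 pit3 -> P1=[6,5,4,2,2,2](0) P2=[2,3,2,0,3,3](1)
Move 2: P2 pit1 -> P1=[6,5,4,2,2,2](0) P2=[2,0,3,1,4,3](1)
Move 3: P2 pit4 -> P1=[7,6,4,2,2,2](0) P2=[2,0,3,1,0,4](2)
Move 4: P2 pit2 -> P1=[7,6,4,2,2,2](0) P2=[2,0,0,2,1,5](2)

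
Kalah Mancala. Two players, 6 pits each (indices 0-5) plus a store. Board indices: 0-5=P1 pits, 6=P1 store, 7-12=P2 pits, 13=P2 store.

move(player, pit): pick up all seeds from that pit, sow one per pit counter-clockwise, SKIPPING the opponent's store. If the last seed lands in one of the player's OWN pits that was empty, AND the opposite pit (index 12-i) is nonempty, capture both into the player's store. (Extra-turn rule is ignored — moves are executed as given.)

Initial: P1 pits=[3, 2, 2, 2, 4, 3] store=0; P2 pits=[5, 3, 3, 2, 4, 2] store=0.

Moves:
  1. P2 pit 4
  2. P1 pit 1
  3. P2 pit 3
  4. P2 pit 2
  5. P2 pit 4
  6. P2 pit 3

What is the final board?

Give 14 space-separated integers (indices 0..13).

Answer: 4 0 3 3 5 3 0 5 3 0 0 1 6 2

Derivation:
Move 1: P2 pit4 -> P1=[4,3,2,2,4,3](0) P2=[5,3,3,2,0,3](1)
Move 2: P1 pit1 -> P1=[4,0,3,3,5,3](0) P2=[5,3,3,2,0,3](1)
Move 3: P2 pit3 -> P1=[4,0,3,3,5,3](0) P2=[5,3,3,0,1,4](1)
Move 4: P2 pit2 -> P1=[4,0,3,3,5,3](0) P2=[5,3,0,1,2,5](1)
Move 5: P2 pit4 -> P1=[4,0,3,3,5,3](0) P2=[5,3,0,1,0,6](2)
Move 6: P2 pit3 -> P1=[4,0,3,3,5,3](0) P2=[5,3,0,0,1,6](2)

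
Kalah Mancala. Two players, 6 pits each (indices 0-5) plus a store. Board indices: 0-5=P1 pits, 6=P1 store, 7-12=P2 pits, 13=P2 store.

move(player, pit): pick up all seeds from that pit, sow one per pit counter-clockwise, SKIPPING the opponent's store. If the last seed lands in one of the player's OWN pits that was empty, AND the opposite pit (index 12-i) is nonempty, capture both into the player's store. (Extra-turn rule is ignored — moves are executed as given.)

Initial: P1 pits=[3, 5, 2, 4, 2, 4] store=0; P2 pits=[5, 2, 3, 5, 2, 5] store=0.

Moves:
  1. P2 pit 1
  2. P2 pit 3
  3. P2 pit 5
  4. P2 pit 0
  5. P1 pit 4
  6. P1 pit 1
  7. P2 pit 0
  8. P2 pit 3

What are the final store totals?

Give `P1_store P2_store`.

Move 1: P2 pit1 -> P1=[3,5,2,4,2,4](0) P2=[5,0,4,6,2,5](0)
Move 2: P2 pit3 -> P1=[4,6,3,4,2,4](0) P2=[5,0,4,0,3,6](1)
Move 3: P2 pit5 -> P1=[5,7,4,5,3,4](0) P2=[5,0,4,0,3,0](2)
Move 4: P2 pit0 -> P1=[0,7,4,5,3,4](0) P2=[0,1,5,1,4,0](8)
Move 5: P1 pit4 -> P1=[0,7,4,5,0,5](1) P2=[1,1,5,1,4,0](8)
Move 6: P1 pit1 -> P1=[0,0,5,6,1,6](2) P2=[2,2,5,1,4,0](8)
Move 7: P2 pit0 -> P1=[0,0,5,6,1,6](2) P2=[0,3,6,1,4,0](8)
Move 8: P2 pit3 -> P1=[0,0,5,6,1,6](2) P2=[0,3,6,0,5,0](8)

Answer: 2 8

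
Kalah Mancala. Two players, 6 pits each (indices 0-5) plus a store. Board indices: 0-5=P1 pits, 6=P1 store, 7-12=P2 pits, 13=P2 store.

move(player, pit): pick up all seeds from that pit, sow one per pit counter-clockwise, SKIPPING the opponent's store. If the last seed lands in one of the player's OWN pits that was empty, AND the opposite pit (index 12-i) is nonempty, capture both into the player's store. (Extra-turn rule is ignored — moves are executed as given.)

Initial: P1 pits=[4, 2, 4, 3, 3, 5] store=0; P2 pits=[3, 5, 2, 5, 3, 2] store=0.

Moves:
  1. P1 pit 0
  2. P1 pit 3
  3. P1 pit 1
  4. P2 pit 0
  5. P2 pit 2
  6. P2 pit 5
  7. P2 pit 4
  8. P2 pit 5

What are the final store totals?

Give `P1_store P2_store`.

Answer: 1 3

Derivation:
Move 1: P1 pit0 -> P1=[0,3,5,4,4,5](0) P2=[3,5,2,5,3,2](0)
Move 2: P1 pit3 -> P1=[0,3,5,0,5,6](1) P2=[4,5,2,5,3,2](0)
Move 3: P1 pit1 -> P1=[0,0,6,1,6,6](1) P2=[4,5,2,5,3,2](0)
Move 4: P2 pit0 -> P1=[0,0,6,1,6,6](1) P2=[0,6,3,6,4,2](0)
Move 5: P2 pit2 -> P1=[0,0,6,1,6,6](1) P2=[0,6,0,7,5,3](0)
Move 6: P2 pit5 -> P1=[1,1,6,1,6,6](1) P2=[0,6,0,7,5,0](1)
Move 7: P2 pit4 -> P1=[2,2,7,1,6,6](1) P2=[0,6,0,7,0,1](2)
Move 8: P2 pit5 -> P1=[2,2,7,1,6,6](1) P2=[0,6,0,7,0,0](3)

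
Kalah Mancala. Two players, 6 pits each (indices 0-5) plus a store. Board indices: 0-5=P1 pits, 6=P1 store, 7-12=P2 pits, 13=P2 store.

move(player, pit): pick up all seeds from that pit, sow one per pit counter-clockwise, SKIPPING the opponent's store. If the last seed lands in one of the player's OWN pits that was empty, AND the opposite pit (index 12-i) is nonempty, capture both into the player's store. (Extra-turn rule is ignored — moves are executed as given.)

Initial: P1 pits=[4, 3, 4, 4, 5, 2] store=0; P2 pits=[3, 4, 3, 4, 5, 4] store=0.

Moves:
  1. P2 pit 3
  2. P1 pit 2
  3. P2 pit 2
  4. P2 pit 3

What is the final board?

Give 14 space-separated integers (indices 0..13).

Move 1: P2 pit3 -> P1=[5,3,4,4,5,2](0) P2=[3,4,3,0,6,5](1)
Move 2: P1 pit2 -> P1=[5,3,0,5,6,3](1) P2=[3,4,3,0,6,5](1)
Move 3: P2 pit2 -> P1=[5,3,0,5,6,3](1) P2=[3,4,0,1,7,6](1)
Move 4: P2 pit3 -> P1=[5,3,0,5,6,3](1) P2=[3,4,0,0,8,6](1)

Answer: 5 3 0 5 6 3 1 3 4 0 0 8 6 1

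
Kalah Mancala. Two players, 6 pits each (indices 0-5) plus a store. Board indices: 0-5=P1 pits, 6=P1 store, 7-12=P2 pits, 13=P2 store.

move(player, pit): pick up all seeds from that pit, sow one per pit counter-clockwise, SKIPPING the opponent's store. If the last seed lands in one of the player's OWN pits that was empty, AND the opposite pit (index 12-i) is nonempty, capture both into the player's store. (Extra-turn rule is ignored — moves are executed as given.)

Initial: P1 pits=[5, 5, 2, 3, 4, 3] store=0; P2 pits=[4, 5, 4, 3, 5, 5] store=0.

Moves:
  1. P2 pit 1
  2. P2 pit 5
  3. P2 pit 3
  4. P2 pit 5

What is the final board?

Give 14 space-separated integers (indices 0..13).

Answer: 7 6 3 4 5 3 0 4 0 5 0 7 0 4

Derivation:
Move 1: P2 pit1 -> P1=[5,5,2,3,4,3](0) P2=[4,0,5,4,6,6](1)
Move 2: P2 pit5 -> P1=[6,6,3,4,5,3](0) P2=[4,0,5,4,6,0](2)
Move 3: P2 pit3 -> P1=[7,6,3,4,5,3](0) P2=[4,0,5,0,7,1](3)
Move 4: P2 pit5 -> P1=[7,6,3,4,5,3](0) P2=[4,0,5,0,7,0](4)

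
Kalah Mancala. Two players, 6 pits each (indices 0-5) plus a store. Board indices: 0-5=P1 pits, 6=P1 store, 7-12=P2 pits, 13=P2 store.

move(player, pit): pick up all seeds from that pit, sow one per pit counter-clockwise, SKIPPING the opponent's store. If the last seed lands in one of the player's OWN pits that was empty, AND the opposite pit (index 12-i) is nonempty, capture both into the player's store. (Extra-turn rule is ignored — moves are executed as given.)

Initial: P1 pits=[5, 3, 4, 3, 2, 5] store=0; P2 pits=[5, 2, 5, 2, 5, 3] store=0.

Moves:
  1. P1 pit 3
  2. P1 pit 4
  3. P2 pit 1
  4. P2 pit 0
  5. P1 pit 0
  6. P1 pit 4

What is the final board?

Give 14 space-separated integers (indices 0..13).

Answer: 0 4 5 1 0 9 2 0 1 7 4 6 4 1

Derivation:
Move 1: P1 pit3 -> P1=[5,3,4,0,3,6](1) P2=[5,2,5,2,5,3](0)
Move 2: P1 pit4 -> P1=[5,3,4,0,0,7](2) P2=[6,2,5,2,5,3](0)
Move 3: P2 pit1 -> P1=[5,3,4,0,0,7](2) P2=[6,0,6,3,5,3](0)
Move 4: P2 pit0 -> P1=[5,3,4,0,0,7](2) P2=[0,1,7,4,6,4](1)
Move 5: P1 pit0 -> P1=[0,4,5,1,1,8](2) P2=[0,1,7,4,6,4](1)
Move 6: P1 pit4 -> P1=[0,4,5,1,0,9](2) P2=[0,1,7,4,6,4](1)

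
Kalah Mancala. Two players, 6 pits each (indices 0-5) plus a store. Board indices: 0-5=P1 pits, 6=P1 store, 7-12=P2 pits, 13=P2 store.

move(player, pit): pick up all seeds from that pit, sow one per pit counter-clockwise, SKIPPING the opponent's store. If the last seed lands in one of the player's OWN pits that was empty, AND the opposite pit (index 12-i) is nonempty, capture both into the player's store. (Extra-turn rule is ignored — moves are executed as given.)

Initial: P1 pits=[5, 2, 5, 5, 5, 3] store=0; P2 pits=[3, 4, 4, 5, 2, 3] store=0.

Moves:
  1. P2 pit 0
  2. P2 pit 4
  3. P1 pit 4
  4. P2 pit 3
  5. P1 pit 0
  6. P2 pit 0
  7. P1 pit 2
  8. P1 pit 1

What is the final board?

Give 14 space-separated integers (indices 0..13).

Answer: 0 0 1 8 3 7 3 1 8 7 0 1 5 2

Derivation:
Move 1: P2 pit0 -> P1=[5,2,5,5,5,3](0) P2=[0,5,5,6,2,3](0)
Move 2: P2 pit4 -> P1=[5,2,5,5,5,3](0) P2=[0,5,5,6,0,4](1)
Move 3: P1 pit4 -> P1=[5,2,5,5,0,4](1) P2=[1,6,6,6,0,4](1)
Move 4: P2 pit3 -> P1=[6,3,6,5,0,4](1) P2=[1,6,6,0,1,5](2)
Move 5: P1 pit0 -> P1=[0,4,7,6,1,5](2) P2=[1,6,6,0,1,5](2)
Move 6: P2 pit0 -> P1=[0,4,7,6,1,5](2) P2=[0,7,6,0,1,5](2)
Move 7: P1 pit2 -> P1=[0,4,0,7,2,6](3) P2=[1,8,7,0,1,5](2)
Move 8: P1 pit1 -> P1=[0,0,1,8,3,7](3) P2=[1,8,7,0,1,5](2)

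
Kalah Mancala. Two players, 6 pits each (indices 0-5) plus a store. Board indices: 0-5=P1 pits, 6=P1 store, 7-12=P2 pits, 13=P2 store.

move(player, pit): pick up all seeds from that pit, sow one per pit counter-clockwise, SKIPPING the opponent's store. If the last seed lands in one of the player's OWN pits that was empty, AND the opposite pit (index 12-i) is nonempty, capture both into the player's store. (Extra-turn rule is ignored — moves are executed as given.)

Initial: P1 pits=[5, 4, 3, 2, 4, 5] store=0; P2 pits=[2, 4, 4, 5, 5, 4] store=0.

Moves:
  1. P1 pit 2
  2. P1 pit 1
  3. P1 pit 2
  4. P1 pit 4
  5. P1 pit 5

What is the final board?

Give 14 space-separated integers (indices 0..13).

Answer: 6 0 0 5 0 0 2 4 6 6 7 6 5 0

Derivation:
Move 1: P1 pit2 -> P1=[5,4,0,3,5,6](0) P2=[2,4,4,5,5,4](0)
Move 2: P1 pit1 -> P1=[5,0,1,4,6,7](0) P2=[2,4,4,5,5,4](0)
Move 3: P1 pit2 -> P1=[5,0,0,5,6,7](0) P2=[2,4,4,5,5,4](0)
Move 4: P1 pit4 -> P1=[5,0,0,5,0,8](1) P2=[3,5,5,6,5,4](0)
Move 5: P1 pit5 -> P1=[6,0,0,5,0,0](2) P2=[4,6,6,7,6,5](0)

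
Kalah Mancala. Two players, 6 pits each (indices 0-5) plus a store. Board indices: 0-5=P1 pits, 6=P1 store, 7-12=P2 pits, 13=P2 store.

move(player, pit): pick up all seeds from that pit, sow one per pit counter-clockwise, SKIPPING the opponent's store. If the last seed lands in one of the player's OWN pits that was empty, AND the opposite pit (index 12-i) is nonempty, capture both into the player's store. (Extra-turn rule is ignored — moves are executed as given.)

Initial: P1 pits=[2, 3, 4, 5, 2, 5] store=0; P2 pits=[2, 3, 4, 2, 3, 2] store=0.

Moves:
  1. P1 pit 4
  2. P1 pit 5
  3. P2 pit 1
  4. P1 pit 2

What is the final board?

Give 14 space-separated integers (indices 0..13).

Answer: 2 3 0 6 1 1 3 3 0 6 4 5 3 0

Derivation:
Move 1: P1 pit4 -> P1=[2,3,4,5,0,6](1) P2=[2,3,4,2,3,2](0)
Move 2: P1 pit5 -> P1=[2,3,4,5,0,0](2) P2=[3,4,5,3,4,2](0)
Move 3: P2 pit1 -> P1=[2,3,4,5,0,0](2) P2=[3,0,6,4,5,3](0)
Move 4: P1 pit2 -> P1=[2,3,0,6,1,1](3) P2=[3,0,6,4,5,3](0)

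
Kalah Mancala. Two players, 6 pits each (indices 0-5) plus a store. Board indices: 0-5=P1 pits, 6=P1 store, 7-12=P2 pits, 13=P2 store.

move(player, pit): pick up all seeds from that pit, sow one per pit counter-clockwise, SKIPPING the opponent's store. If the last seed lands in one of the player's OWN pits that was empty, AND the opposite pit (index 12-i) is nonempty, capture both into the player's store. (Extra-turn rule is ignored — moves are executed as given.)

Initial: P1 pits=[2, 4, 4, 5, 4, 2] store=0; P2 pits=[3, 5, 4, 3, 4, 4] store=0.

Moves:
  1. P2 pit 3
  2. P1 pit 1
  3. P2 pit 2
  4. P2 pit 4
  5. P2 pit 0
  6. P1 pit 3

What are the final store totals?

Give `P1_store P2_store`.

Answer: 1 3

Derivation:
Move 1: P2 pit3 -> P1=[2,4,4,5,4,2](0) P2=[3,5,4,0,5,5](1)
Move 2: P1 pit1 -> P1=[2,0,5,6,5,3](0) P2=[3,5,4,0,5,5](1)
Move 3: P2 pit2 -> P1=[2,0,5,6,5,3](0) P2=[3,5,0,1,6,6](2)
Move 4: P2 pit4 -> P1=[3,1,6,7,5,3](0) P2=[3,5,0,1,0,7](3)
Move 5: P2 pit0 -> P1=[3,1,6,7,5,3](0) P2=[0,6,1,2,0,7](3)
Move 6: P1 pit3 -> P1=[3,1,6,0,6,4](1) P2=[1,7,2,3,0,7](3)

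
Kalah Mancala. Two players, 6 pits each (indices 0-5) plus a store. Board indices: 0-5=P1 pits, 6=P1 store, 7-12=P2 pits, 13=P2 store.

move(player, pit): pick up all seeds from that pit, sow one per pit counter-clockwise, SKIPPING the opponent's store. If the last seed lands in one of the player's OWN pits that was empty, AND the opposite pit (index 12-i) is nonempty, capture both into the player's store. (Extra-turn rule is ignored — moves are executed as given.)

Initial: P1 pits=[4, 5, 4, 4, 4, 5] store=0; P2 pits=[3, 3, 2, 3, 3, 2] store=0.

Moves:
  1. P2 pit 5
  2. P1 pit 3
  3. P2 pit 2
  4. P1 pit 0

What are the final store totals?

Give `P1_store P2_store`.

Move 1: P2 pit5 -> P1=[5,5,4,4,4,5](0) P2=[3,3,2,3,3,0](1)
Move 2: P1 pit3 -> P1=[5,5,4,0,5,6](1) P2=[4,3,2,3,3,0](1)
Move 3: P2 pit2 -> P1=[5,5,4,0,5,6](1) P2=[4,3,0,4,4,0](1)
Move 4: P1 pit0 -> P1=[0,6,5,1,6,7](1) P2=[4,3,0,4,4,0](1)

Answer: 1 1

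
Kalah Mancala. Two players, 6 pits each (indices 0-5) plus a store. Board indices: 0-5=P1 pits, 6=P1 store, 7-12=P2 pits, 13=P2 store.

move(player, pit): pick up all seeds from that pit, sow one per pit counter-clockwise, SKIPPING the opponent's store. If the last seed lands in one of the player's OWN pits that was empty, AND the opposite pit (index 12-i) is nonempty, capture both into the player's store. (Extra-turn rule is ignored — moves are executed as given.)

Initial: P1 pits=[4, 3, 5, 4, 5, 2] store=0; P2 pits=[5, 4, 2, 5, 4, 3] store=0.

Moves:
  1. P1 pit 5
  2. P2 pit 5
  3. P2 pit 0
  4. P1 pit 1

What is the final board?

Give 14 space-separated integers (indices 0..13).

Move 1: P1 pit5 -> P1=[4,3,5,4,5,0](1) P2=[6,4,2,5,4,3](0)
Move 2: P2 pit5 -> P1=[5,4,5,4,5,0](1) P2=[6,4,2,5,4,0](1)
Move 3: P2 pit0 -> P1=[5,4,5,4,5,0](1) P2=[0,5,3,6,5,1](2)
Move 4: P1 pit1 -> P1=[5,0,6,5,6,1](1) P2=[0,5,3,6,5,1](2)

Answer: 5 0 6 5 6 1 1 0 5 3 6 5 1 2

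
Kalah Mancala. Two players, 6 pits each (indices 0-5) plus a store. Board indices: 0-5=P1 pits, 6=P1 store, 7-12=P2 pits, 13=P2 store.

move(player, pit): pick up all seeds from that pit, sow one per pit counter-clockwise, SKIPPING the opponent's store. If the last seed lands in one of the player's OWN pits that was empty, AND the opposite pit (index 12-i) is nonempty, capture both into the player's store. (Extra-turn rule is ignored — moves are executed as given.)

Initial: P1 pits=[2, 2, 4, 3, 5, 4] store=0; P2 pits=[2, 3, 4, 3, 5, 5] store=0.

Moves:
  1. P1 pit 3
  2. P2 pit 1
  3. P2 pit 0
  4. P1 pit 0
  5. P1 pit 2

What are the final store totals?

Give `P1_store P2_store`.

Answer: 2 0

Derivation:
Move 1: P1 pit3 -> P1=[2,2,4,0,6,5](1) P2=[2,3,4,3,5,5](0)
Move 2: P2 pit1 -> P1=[2,2,4,0,6,5](1) P2=[2,0,5,4,6,5](0)
Move 3: P2 pit0 -> P1=[2,2,4,0,6,5](1) P2=[0,1,6,4,6,5](0)
Move 4: P1 pit0 -> P1=[0,3,5,0,6,5](1) P2=[0,1,6,4,6,5](0)
Move 5: P1 pit2 -> P1=[0,3,0,1,7,6](2) P2=[1,1,6,4,6,5](0)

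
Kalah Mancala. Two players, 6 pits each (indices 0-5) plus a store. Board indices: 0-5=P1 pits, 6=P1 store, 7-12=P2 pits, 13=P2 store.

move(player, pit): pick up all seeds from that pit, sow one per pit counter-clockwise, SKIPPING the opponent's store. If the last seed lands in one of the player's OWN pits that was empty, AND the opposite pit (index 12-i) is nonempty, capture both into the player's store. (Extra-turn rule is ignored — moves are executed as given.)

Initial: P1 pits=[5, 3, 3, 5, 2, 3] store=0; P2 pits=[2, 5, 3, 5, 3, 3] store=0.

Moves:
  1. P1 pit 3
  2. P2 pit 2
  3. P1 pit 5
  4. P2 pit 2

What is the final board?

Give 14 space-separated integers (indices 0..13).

Move 1: P1 pit3 -> P1=[5,3,3,0,3,4](1) P2=[3,6,3,5,3,3](0)
Move 2: P2 pit2 -> P1=[5,3,3,0,3,4](1) P2=[3,6,0,6,4,4](0)
Move 3: P1 pit5 -> P1=[5,3,3,0,3,0](2) P2=[4,7,1,6,4,4](0)
Move 4: P2 pit2 -> P1=[5,3,3,0,3,0](2) P2=[4,7,0,7,4,4](0)

Answer: 5 3 3 0 3 0 2 4 7 0 7 4 4 0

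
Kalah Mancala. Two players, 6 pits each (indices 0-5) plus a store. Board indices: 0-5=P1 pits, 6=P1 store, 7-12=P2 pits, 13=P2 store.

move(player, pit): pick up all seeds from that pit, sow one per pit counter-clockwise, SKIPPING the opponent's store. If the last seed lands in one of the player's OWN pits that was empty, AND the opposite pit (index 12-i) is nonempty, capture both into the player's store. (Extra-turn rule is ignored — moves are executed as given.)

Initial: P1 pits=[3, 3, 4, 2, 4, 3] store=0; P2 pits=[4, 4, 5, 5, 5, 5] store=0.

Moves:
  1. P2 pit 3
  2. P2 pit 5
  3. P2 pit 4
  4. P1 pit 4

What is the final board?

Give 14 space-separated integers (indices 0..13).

Move 1: P2 pit3 -> P1=[4,4,4,2,4,3](0) P2=[4,4,5,0,6,6](1)
Move 2: P2 pit5 -> P1=[5,5,5,3,5,3](0) P2=[4,4,5,0,6,0](2)
Move 3: P2 pit4 -> P1=[6,6,6,4,5,3](0) P2=[4,4,5,0,0,1](3)
Move 4: P1 pit4 -> P1=[6,6,6,4,0,4](1) P2=[5,5,6,0,0,1](3)

Answer: 6 6 6 4 0 4 1 5 5 6 0 0 1 3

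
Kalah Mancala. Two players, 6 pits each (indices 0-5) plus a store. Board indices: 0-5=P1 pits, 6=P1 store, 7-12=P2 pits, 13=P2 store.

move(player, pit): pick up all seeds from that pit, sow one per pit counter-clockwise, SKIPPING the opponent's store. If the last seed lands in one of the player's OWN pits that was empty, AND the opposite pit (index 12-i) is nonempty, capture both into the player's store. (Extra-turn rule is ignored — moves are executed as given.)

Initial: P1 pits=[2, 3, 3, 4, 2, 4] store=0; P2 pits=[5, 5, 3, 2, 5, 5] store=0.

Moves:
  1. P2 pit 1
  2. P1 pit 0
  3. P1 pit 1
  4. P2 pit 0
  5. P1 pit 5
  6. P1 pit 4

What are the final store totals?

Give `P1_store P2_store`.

Answer: 2 1

Derivation:
Move 1: P2 pit1 -> P1=[2,3,3,4,2,4](0) P2=[5,0,4,3,6,6](1)
Move 2: P1 pit0 -> P1=[0,4,4,4,2,4](0) P2=[5,0,4,3,6,6](1)
Move 3: P1 pit1 -> P1=[0,0,5,5,3,5](0) P2=[5,0,4,3,6,6](1)
Move 4: P2 pit0 -> P1=[0,0,5,5,3,5](0) P2=[0,1,5,4,7,7](1)
Move 5: P1 pit5 -> P1=[0,0,5,5,3,0](1) P2=[1,2,6,5,7,7](1)
Move 6: P1 pit4 -> P1=[0,0,5,5,0,1](2) P2=[2,2,6,5,7,7](1)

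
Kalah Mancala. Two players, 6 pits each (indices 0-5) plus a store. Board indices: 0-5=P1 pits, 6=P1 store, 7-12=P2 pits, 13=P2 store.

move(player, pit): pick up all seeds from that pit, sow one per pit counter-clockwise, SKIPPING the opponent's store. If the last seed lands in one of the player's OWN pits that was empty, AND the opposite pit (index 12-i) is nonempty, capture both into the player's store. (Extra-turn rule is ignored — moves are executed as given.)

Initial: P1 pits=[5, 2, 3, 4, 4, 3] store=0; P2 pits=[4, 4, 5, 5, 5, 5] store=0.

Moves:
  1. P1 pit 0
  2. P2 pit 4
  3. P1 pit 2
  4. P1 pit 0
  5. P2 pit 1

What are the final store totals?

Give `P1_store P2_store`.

Answer: 1 1

Derivation:
Move 1: P1 pit0 -> P1=[0,3,4,5,5,4](0) P2=[4,4,5,5,5,5](0)
Move 2: P2 pit4 -> P1=[1,4,5,5,5,4](0) P2=[4,4,5,5,0,6](1)
Move 3: P1 pit2 -> P1=[1,4,0,6,6,5](1) P2=[5,4,5,5,0,6](1)
Move 4: P1 pit0 -> P1=[0,5,0,6,6,5](1) P2=[5,4,5,5,0,6](1)
Move 5: P2 pit1 -> P1=[0,5,0,6,6,5](1) P2=[5,0,6,6,1,7](1)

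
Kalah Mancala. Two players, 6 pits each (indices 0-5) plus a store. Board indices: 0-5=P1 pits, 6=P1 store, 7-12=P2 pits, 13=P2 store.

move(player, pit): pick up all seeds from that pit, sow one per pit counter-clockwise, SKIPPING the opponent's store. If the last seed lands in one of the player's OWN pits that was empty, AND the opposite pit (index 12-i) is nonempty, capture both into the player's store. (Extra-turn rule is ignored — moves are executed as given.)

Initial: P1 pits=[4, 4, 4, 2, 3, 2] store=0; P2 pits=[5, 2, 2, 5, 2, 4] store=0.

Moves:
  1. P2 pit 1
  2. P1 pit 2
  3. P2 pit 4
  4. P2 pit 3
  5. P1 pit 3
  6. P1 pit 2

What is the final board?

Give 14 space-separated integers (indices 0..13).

Answer: 5 5 0 0 5 4 6 5 0 0 0 1 6 2

Derivation:
Move 1: P2 pit1 -> P1=[4,4,4,2,3,2](0) P2=[5,0,3,6,2,4](0)
Move 2: P1 pit2 -> P1=[4,4,0,3,4,3](1) P2=[5,0,3,6,2,4](0)
Move 3: P2 pit4 -> P1=[4,4,0,3,4,3](1) P2=[5,0,3,6,0,5](1)
Move 4: P2 pit3 -> P1=[5,5,1,3,4,3](1) P2=[5,0,3,0,1,6](2)
Move 5: P1 pit3 -> P1=[5,5,1,0,5,4](2) P2=[5,0,3,0,1,6](2)
Move 6: P1 pit2 -> P1=[5,5,0,0,5,4](6) P2=[5,0,0,0,1,6](2)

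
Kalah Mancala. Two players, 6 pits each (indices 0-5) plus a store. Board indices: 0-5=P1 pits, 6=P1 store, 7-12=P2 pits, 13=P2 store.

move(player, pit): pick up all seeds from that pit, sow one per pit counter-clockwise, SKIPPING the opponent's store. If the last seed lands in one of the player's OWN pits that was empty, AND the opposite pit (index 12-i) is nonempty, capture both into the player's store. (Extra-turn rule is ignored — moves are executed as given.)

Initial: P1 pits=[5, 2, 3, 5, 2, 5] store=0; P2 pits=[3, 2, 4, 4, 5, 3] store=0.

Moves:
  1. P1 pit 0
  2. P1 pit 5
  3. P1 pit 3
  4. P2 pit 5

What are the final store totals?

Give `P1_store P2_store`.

Move 1: P1 pit0 -> P1=[0,3,4,6,3,6](0) P2=[3,2,4,4,5,3](0)
Move 2: P1 pit5 -> P1=[0,3,4,6,3,0](1) P2=[4,3,5,5,6,3](0)
Move 3: P1 pit3 -> P1=[0,3,4,0,4,1](2) P2=[5,4,6,5,6,3](0)
Move 4: P2 pit5 -> P1=[1,4,4,0,4,1](2) P2=[5,4,6,5,6,0](1)

Answer: 2 1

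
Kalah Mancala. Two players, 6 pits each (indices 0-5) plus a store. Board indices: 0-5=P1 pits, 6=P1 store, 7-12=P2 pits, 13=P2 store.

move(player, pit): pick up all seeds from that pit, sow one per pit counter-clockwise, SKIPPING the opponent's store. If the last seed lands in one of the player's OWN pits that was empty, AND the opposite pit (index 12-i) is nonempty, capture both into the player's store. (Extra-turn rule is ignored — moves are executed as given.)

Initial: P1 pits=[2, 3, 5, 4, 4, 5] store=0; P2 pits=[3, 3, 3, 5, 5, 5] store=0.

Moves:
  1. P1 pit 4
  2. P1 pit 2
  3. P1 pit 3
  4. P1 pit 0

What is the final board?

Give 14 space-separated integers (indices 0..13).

Move 1: P1 pit4 -> P1=[2,3,5,4,0,6](1) P2=[4,4,3,5,5,5](0)
Move 2: P1 pit2 -> P1=[2,3,0,5,1,7](2) P2=[5,4,3,5,5,5](0)
Move 3: P1 pit3 -> P1=[2,3,0,0,2,8](3) P2=[6,5,3,5,5,5](0)
Move 4: P1 pit0 -> P1=[0,4,0,0,2,8](9) P2=[6,5,3,0,5,5](0)

Answer: 0 4 0 0 2 8 9 6 5 3 0 5 5 0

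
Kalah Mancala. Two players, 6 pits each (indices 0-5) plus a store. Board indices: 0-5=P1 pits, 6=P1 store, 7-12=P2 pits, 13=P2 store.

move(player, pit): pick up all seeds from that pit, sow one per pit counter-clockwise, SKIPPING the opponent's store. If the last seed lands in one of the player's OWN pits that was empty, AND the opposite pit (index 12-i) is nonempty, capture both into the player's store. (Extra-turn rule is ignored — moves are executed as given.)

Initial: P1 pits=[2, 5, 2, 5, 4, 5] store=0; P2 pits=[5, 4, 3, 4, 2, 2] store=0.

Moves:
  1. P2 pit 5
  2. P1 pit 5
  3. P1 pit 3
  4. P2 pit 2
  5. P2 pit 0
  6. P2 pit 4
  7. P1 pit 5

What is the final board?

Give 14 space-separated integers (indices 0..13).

Move 1: P2 pit5 -> P1=[3,5,2,5,4,5](0) P2=[5,4,3,4,2,0](1)
Move 2: P1 pit5 -> P1=[3,5,2,5,4,0](1) P2=[6,5,4,5,2,0](1)
Move 3: P1 pit3 -> P1=[3,5,2,0,5,1](2) P2=[7,6,4,5,2,0](1)
Move 4: P2 pit2 -> P1=[3,5,2,0,5,1](2) P2=[7,6,0,6,3,1](2)
Move 5: P2 pit0 -> P1=[4,5,2,0,5,1](2) P2=[0,7,1,7,4,2](3)
Move 6: P2 pit4 -> P1=[5,6,2,0,5,1](2) P2=[0,7,1,7,0,3](4)
Move 7: P1 pit5 -> P1=[5,6,2,0,5,0](3) P2=[0,7,1,7,0,3](4)

Answer: 5 6 2 0 5 0 3 0 7 1 7 0 3 4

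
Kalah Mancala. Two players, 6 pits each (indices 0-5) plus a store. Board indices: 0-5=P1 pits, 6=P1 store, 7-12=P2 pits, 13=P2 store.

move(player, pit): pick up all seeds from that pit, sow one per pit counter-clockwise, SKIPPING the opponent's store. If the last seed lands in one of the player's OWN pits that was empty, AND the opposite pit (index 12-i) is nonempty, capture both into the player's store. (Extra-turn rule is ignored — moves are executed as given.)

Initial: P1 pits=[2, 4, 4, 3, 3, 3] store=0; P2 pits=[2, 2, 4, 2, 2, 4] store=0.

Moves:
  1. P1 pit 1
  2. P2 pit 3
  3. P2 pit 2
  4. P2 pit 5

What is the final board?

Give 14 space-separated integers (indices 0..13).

Answer: 3 1 6 5 5 4 0 2 2 0 1 4 0 2

Derivation:
Move 1: P1 pit1 -> P1=[2,0,5,4,4,4](0) P2=[2,2,4,2,2,4](0)
Move 2: P2 pit3 -> P1=[2,0,5,4,4,4](0) P2=[2,2,4,0,3,5](0)
Move 3: P2 pit2 -> P1=[2,0,5,4,4,4](0) P2=[2,2,0,1,4,6](1)
Move 4: P2 pit5 -> P1=[3,1,6,5,5,4](0) P2=[2,2,0,1,4,0](2)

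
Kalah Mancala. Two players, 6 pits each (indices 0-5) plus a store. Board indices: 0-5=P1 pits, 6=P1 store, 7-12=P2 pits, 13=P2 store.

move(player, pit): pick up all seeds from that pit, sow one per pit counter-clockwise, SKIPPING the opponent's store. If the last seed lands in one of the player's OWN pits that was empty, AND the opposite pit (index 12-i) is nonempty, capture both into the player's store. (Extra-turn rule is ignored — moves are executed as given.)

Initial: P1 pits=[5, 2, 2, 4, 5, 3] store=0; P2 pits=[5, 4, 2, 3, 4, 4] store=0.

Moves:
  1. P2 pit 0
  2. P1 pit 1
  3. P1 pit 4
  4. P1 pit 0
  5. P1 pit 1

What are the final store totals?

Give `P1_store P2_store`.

Move 1: P2 pit0 -> P1=[5,2,2,4,5,3](0) P2=[0,5,3,4,5,5](0)
Move 2: P1 pit1 -> P1=[5,0,3,5,5,3](0) P2=[0,5,3,4,5,5](0)
Move 3: P1 pit4 -> P1=[5,0,3,5,0,4](1) P2=[1,6,4,4,5,5](0)
Move 4: P1 pit0 -> P1=[0,1,4,6,1,5](1) P2=[1,6,4,4,5,5](0)
Move 5: P1 pit1 -> P1=[0,0,5,6,1,5](1) P2=[1,6,4,4,5,5](0)

Answer: 1 0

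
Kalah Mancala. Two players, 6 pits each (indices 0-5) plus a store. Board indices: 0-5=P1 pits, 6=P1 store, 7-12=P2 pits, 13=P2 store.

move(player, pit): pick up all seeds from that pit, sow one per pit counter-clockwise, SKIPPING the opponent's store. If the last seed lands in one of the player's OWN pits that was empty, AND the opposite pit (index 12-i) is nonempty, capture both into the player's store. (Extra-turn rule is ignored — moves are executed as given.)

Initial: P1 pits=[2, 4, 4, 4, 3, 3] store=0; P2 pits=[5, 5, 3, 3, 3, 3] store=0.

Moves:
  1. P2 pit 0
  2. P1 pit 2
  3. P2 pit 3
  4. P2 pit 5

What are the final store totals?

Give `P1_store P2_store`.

Answer: 1 2

Derivation:
Move 1: P2 pit0 -> P1=[2,4,4,4,3,3](0) P2=[0,6,4,4,4,4](0)
Move 2: P1 pit2 -> P1=[2,4,0,5,4,4](1) P2=[0,6,4,4,4,4](0)
Move 3: P2 pit3 -> P1=[3,4,0,5,4,4](1) P2=[0,6,4,0,5,5](1)
Move 4: P2 pit5 -> P1=[4,5,1,6,4,4](1) P2=[0,6,4,0,5,0](2)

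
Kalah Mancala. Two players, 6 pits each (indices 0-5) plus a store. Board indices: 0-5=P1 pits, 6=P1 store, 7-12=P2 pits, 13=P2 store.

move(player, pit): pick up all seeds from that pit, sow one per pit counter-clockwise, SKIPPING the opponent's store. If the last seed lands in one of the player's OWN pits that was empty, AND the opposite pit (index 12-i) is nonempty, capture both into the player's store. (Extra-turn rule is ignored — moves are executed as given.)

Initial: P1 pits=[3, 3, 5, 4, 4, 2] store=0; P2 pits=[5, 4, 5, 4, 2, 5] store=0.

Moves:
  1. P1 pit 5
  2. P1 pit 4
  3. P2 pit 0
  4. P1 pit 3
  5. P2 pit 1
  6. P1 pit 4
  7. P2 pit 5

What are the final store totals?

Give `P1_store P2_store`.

Move 1: P1 pit5 -> P1=[3,3,5,4,4,0](1) P2=[6,4,5,4,2,5](0)
Move 2: P1 pit4 -> P1=[3,3,5,4,0,1](2) P2=[7,5,5,4,2,5](0)
Move 3: P2 pit0 -> P1=[4,3,5,4,0,1](2) P2=[0,6,6,5,3,6](1)
Move 4: P1 pit3 -> P1=[4,3,5,0,1,2](3) P2=[1,6,6,5,3,6](1)
Move 5: P2 pit1 -> P1=[5,3,5,0,1,2](3) P2=[1,0,7,6,4,7](2)
Move 6: P1 pit4 -> P1=[5,3,5,0,0,3](3) P2=[1,0,7,6,4,7](2)
Move 7: P2 pit5 -> P1=[6,4,6,1,1,4](3) P2=[1,0,7,6,4,0](3)

Answer: 3 3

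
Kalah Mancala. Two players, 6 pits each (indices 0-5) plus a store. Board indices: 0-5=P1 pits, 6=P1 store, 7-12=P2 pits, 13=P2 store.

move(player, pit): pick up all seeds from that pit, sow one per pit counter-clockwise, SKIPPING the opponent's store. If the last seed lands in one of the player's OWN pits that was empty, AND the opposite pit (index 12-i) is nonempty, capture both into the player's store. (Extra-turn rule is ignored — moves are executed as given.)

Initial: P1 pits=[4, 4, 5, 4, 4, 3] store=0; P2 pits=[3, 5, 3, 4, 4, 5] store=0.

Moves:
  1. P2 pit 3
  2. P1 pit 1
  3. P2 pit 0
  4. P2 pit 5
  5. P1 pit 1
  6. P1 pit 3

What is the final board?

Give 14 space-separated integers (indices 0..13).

Answer: 6 0 2 0 7 5 1 1 7 5 0 5 0 9

Derivation:
Move 1: P2 pit3 -> P1=[5,4,5,4,4,3](0) P2=[3,5,3,0,5,6](1)
Move 2: P1 pit1 -> P1=[5,0,6,5,5,4](0) P2=[3,5,3,0,5,6](1)
Move 3: P2 pit0 -> P1=[5,0,0,5,5,4](0) P2=[0,6,4,0,5,6](8)
Move 4: P2 pit5 -> P1=[6,1,1,6,6,4](0) P2=[0,6,4,0,5,0](9)
Move 5: P1 pit1 -> P1=[6,0,2,6,6,4](0) P2=[0,6,4,0,5,0](9)
Move 6: P1 pit3 -> P1=[6,0,2,0,7,5](1) P2=[1,7,5,0,5,0](9)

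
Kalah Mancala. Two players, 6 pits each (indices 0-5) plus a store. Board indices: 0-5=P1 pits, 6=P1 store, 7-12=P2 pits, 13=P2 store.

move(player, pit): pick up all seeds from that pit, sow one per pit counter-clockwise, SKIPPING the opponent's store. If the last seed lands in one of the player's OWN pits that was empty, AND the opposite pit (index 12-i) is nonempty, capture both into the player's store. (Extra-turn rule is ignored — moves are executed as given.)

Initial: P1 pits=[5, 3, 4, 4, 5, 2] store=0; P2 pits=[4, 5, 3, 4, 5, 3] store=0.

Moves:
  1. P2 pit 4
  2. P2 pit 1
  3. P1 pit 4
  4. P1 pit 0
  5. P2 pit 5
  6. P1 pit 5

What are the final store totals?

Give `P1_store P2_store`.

Answer: 3 3

Derivation:
Move 1: P2 pit4 -> P1=[6,4,5,4,5,2](0) P2=[4,5,3,4,0,4](1)
Move 2: P2 pit1 -> P1=[6,4,5,4,5,2](0) P2=[4,0,4,5,1,5](2)
Move 3: P1 pit4 -> P1=[6,4,5,4,0,3](1) P2=[5,1,5,5,1,5](2)
Move 4: P1 pit0 -> P1=[0,5,6,5,1,4](2) P2=[5,1,5,5,1,5](2)
Move 5: P2 pit5 -> P1=[1,6,7,6,1,4](2) P2=[5,1,5,5,1,0](3)
Move 6: P1 pit5 -> P1=[1,6,7,6,1,0](3) P2=[6,2,6,5,1,0](3)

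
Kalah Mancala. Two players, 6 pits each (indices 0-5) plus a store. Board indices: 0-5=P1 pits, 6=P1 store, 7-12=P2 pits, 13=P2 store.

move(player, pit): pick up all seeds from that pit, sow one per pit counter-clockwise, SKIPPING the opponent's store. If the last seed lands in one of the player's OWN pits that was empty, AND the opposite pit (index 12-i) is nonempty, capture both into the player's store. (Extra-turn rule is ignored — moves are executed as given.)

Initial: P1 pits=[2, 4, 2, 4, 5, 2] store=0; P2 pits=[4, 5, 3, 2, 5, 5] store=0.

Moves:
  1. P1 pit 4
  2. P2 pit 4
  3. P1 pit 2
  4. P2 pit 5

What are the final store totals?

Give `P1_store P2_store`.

Move 1: P1 pit4 -> P1=[2,4,2,4,0,3](1) P2=[5,6,4,2,5,5](0)
Move 2: P2 pit4 -> P1=[3,5,3,4,0,3](1) P2=[5,6,4,2,0,6](1)
Move 3: P1 pit2 -> P1=[3,5,0,5,1,4](1) P2=[5,6,4,2,0,6](1)
Move 4: P2 pit5 -> P1=[4,6,1,6,2,4](1) P2=[5,6,4,2,0,0](2)

Answer: 1 2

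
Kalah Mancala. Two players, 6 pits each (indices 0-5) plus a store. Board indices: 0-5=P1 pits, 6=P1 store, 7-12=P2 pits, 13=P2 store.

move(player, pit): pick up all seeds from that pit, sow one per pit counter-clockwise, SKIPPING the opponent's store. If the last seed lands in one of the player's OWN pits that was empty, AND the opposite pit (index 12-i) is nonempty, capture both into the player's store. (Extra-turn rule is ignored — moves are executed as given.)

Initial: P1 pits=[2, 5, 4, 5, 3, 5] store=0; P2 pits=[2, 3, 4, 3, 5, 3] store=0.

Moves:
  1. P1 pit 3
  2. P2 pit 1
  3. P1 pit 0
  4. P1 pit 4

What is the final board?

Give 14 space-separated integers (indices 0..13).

Move 1: P1 pit3 -> P1=[2,5,4,0,4,6](1) P2=[3,4,4,3,5,3](0)
Move 2: P2 pit1 -> P1=[2,5,4,0,4,6](1) P2=[3,0,5,4,6,4](0)
Move 3: P1 pit0 -> P1=[0,6,5,0,4,6](1) P2=[3,0,5,4,6,4](0)
Move 4: P1 pit4 -> P1=[0,6,5,0,0,7](2) P2=[4,1,5,4,6,4](0)

Answer: 0 6 5 0 0 7 2 4 1 5 4 6 4 0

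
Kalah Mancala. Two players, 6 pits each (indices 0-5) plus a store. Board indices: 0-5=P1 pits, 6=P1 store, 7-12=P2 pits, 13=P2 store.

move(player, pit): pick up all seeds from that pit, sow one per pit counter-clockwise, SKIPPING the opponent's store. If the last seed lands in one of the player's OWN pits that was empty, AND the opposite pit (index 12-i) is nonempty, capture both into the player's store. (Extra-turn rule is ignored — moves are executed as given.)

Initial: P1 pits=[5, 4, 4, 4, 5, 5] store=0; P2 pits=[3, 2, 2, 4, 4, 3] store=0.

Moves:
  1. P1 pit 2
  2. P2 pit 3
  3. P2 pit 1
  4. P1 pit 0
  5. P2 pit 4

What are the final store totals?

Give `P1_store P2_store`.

Move 1: P1 pit2 -> P1=[5,4,0,5,6,6](1) P2=[3,2,2,4,4,3](0)
Move 2: P2 pit3 -> P1=[6,4,0,5,6,6](1) P2=[3,2,2,0,5,4](1)
Move 3: P2 pit1 -> P1=[6,4,0,5,6,6](1) P2=[3,0,3,1,5,4](1)
Move 4: P1 pit0 -> P1=[0,5,1,6,7,7](2) P2=[3,0,3,1,5,4](1)
Move 5: P2 pit4 -> P1=[1,6,2,6,7,7](2) P2=[3,0,3,1,0,5](2)

Answer: 2 2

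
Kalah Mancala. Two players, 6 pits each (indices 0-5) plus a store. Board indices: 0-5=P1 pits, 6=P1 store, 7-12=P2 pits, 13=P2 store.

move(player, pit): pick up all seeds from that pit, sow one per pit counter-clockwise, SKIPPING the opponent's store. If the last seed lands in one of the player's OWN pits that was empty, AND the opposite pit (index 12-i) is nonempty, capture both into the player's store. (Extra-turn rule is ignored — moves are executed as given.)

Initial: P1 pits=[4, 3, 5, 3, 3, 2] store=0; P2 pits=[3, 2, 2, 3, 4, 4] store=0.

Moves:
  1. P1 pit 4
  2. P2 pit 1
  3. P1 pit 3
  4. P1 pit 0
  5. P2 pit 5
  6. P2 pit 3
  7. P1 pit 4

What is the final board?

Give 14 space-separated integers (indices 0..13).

Answer: 2 5 7 1 0 5 3 4 0 3 0 5 1 2

Derivation:
Move 1: P1 pit4 -> P1=[4,3,5,3,0,3](1) P2=[4,2,2,3,4,4](0)
Move 2: P2 pit1 -> P1=[4,3,5,3,0,3](1) P2=[4,0,3,4,4,4](0)
Move 3: P1 pit3 -> P1=[4,3,5,0,1,4](2) P2=[4,0,3,4,4,4](0)
Move 4: P1 pit0 -> P1=[0,4,6,1,2,4](2) P2=[4,0,3,4,4,4](0)
Move 5: P2 pit5 -> P1=[1,5,7,1,2,4](2) P2=[4,0,3,4,4,0](1)
Move 6: P2 pit3 -> P1=[2,5,7,1,2,4](2) P2=[4,0,3,0,5,1](2)
Move 7: P1 pit4 -> P1=[2,5,7,1,0,5](3) P2=[4,0,3,0,5,1](2)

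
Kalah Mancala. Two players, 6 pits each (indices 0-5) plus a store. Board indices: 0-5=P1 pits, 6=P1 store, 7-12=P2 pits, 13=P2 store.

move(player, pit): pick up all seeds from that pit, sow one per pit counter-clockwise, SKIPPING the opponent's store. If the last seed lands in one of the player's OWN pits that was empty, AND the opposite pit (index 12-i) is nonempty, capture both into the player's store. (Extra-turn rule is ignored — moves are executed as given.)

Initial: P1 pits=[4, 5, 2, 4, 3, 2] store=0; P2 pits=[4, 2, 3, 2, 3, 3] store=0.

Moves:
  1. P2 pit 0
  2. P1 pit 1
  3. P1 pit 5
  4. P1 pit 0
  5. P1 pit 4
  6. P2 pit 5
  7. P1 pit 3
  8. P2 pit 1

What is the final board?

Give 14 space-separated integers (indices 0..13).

Answer: 2 2 4 0 1 2 4 3 0 7 4 5 1 2

Derivation:
Move 1: P2 pit0 -> P1=[4,5,2,4,3,2](0) P2=[0,3,4,3,4,3](0)
Move 2: P1 pit1 -> P1=[4,0,3,5,4,3](1) P2=[0,3,4,3,4,3](0)
Move 3: P1 pit5 -> P1=[4,0,3,5,4,0](2) P2=[1,4,4,3,4,3](0)
Move 4: P1 pit0 -> P1=[0,1,4,6,5,0](2) P2=[1,4,4,3,4,3](0)
Move 5: P1 pit4 -> P1=[0,1,4,6,0,1](3) P2=[2,5,5,3,4,3](0)
Move 6: P2 pit5 -> P1=[1,2,4,6,0,1](3) P2=[2,5,5,3,4,0](1)
Move 7: P1 pit3 -> P1=[1,2,4,0,1,2](4) P2=[3,6,6,3,4,0](1)
Move 8: P2 pit1 -> P1=[2,2,4,0,1,2](4) P2=[3,0,7,4,5,1](2)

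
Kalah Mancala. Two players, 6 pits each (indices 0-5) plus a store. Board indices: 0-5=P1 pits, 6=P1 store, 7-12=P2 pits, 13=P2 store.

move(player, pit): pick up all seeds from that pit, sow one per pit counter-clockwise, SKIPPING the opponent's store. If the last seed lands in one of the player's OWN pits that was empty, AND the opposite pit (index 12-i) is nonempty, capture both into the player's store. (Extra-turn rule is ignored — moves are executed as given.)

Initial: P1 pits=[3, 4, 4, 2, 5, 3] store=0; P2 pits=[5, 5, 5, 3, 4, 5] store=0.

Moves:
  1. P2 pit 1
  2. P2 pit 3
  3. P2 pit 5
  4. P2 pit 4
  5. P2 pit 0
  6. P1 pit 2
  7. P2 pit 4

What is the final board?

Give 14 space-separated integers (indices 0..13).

Move 1: P2 pit1 -> P1=[3,4,4,2,5,3](0) P2=[5,0,6,4,5,6](1)
Move 2: P2 pit3 -> P1=[4,4,4,2,5,3](0) P2=[5,0,6,0,6,7](2)
Move 3: P2 pit5 -> P1=[5,5,5,3,6,4](0) P2=[5,0,6,0,6,0](3)
Move 4: P2 pit4 -> P1=[6,6,6,4,6,4](0) P2=[5,0,6,0,0,1](4)
Move 5: P2 pit0 -> P1=[6,6,6,4,6,4](0) P2=[0,1,7,1,1,2](4)
Move 6: P1 pit2 -> P1=[6,6,0,5,7,5](1) P2=[1,2,7,1,1,2](4)
Move 7: P2 pit4 -> P1=[6,6,0,5,7,5](1) P2=[1,2,7,1,0,3](4)

Answer: 6 6 0 5 7 5 1 1 2 7 1 0 3 4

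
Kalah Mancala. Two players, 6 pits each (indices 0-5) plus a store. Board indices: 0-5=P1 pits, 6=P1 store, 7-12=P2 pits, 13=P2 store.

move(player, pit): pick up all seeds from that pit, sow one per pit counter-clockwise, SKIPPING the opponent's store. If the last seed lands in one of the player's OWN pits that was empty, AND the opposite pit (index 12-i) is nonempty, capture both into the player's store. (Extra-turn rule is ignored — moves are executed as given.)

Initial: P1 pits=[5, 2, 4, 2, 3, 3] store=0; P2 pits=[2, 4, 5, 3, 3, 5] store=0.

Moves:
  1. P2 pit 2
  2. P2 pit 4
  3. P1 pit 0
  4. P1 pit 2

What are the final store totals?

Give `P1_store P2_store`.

Move 1: P2 pit2 -> P1=[6,2,4,2,3,3](0) P2=[2,4,0,4,4,6](1)
Move 2: P2 pit4 -> P1=[7,3,4,2,3,3](0) P2=[2,4,0,4,0,7](2)
Move 3: P1 pit0 -> P1=[0,4,5,3,4,4](1) P2=[3,4,0,4,0,7](2)
Move 4: P1 pit2 -> P1=[0,4,0,4,5,5](2) P2=[4,4,0,4,0,7](2)

Answer: 2 2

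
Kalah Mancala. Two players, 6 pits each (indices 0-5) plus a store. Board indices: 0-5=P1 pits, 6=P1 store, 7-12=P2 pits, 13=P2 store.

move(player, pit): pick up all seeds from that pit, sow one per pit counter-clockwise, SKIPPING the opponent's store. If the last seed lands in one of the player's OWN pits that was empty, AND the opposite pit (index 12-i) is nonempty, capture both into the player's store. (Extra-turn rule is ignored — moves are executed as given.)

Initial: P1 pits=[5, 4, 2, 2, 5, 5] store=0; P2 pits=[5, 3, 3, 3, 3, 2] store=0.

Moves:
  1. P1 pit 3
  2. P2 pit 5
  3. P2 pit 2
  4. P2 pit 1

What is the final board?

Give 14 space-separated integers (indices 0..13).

Answer: 0 4 2 0 6 6 0 5 0 1 5 5 0 8

Derivation:
Move 1: P1 pit3 -> P1=[5,4,2,0,6,6](0) P2=[5,3,3,3,3,2](0)
Move 2: P2 pit5 -> P1=[6,4,2,0,6,6](0) P2=[5,3,3,3,3,0](1)
Move 3: P2 pit2 -> P1=[0,4,2,0,6,6](0) P2=[5,3,0,4,4,0](8)
Move 4: P2 pit1 -> P1=[0,4,2,0,6,6](0) P2=[5,0,1,5,5,0](8)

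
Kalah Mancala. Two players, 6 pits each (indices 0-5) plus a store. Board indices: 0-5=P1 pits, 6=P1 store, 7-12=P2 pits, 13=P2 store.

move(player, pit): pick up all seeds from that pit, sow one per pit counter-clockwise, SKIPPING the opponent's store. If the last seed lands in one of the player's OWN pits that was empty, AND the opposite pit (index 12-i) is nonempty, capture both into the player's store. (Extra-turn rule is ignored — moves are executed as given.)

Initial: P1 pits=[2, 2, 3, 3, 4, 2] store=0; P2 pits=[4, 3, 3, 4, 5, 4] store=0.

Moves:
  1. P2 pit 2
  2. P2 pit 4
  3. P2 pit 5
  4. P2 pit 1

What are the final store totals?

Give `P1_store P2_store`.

Move 1: P2 pit2 -> P1=[2,2,3,3,4,2](0) P2=[4,3,0,5,6,5](0)
Move 2: P2 pit4 -> P1=[3,3,4,4,4,2](0) P2=[4,3,0,5,0,6](1)
Move 3: P2 pit5 -> P1=[4,4,5,5,5,2](0) P2=[4,3,0,5,0,0](2)
Move 4: P2 pit1 -> P1=[4,0,5,5,5,2](0) P2=[4,0,1,6,0,0](7)

Answer: 0 7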